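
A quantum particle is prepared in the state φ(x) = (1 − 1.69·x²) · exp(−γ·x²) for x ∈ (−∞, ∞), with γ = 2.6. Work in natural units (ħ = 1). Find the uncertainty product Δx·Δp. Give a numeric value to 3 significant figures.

0.529

Δx = √(⟨x²⟩−⟨x⟩²), Δp = √(⟨p²⟩−⟨p⟩²).
Expand each integrand as polynomial × e^(−2γx²) and use ∫x^(2j)·e^(−2γx²) dx = (2j−1)!!/(4γ)^j · √(π/(2γ)), odd powers → 0; here √(π/(2γ)) = 0.77727. Differentiate with the product rule, d/dx e^(−γx²) = −2γx·e^(−γx²).
Normalization: ∫|φ|² dx = 0.58623.
⟨x⟩ = 0.0000, ⟨x²⟩ = 0.053684 ⇒ Δx = 0.23170.
⟨p⟩ = 0.0000, ⟨p²⟩ = 5.2048 ⇒ Δp = 2.2814.
Δx·Δp = 0.52860.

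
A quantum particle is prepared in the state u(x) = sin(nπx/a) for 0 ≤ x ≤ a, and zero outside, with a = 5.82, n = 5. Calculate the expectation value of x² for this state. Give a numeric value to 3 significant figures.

⟨x²⟩ = ∫ x²·|u|² dx / ∫|u|² dx (integrals over the domain).
With sin²θ = (1 − cos2θ)/2 on 0 ≤ x ≤ a: ∫sin²(nπx/a) dx = a/2, ∫x·sin²(nπx/a) dx = a²/4, ∫x²·sin²(nπx/a) dx = a³·(1/6 − 1/(4n²π²)); higher powers xᵏ the same way, integrating xᵏ·cos(2nπx/a) by parts.
State is unnormalized: ∫|u|² dx = 2.9100, and ∫u*·x²·u dx = 32.656, so ⟨x²⟩ = 32.656 / 2.9100.
⟨x²⟩ = 11.222.

11.2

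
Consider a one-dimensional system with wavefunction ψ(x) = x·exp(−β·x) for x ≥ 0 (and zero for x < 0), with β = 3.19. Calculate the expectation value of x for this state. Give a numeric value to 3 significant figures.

0.470

⟨x⟩ = ∫ x·|ψ|² dx / ∫|ψ|² dx (integrals over the domain).
Every integrand reduces to terms xʲ·e^(−2βx) on [0, ∞); use ∫₀^∞ xʲ·e^(−2βx) dx = j!/(2β)^(j+1).
State is unnormalized: ∫|ψ|² dx = 0.0077014, and ∫ψ*·x·ψ dx = 0.0036213, so ⟨x⟩ = 0.0036213 / 0.0077014.
⟨x⟩ = 0.47022.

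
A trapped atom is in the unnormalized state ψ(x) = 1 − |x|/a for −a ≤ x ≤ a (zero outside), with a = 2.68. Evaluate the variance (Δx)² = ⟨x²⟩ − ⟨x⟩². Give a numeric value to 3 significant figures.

0.718

Compute ⟨x⟩ and ⟨x²⟩ separately, then (Δx)² = ⟨x²⟩ − ⟨x⟩².
ψ is even, so ∫ over [−a, a] = 2∫₀ᵃ with ψ = 1 − x/a there: ∫₀ᵃ (1 − x/a)² dx = a/3, ∫₀ᵃ x²(1 − x/a)² dx = a³/30, ∫₀ᵃ x⁴(1 − x/a)² dx = a⁵/105.
Normalization: ∫|ψ|² dx = 1.7867.
⟨x⟩ = 0.0000 and ⟨x²⟩ = 0.71824.
(Δx)² = 0.71824 − (0.0000)² = 0.71824.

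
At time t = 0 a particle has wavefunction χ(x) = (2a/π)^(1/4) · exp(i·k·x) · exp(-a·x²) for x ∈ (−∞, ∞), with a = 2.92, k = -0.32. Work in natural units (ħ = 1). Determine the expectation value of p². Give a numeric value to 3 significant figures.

3.02

p² χ = −ħ² d²χ/dx²; ⟨p²⟩ = −ħ² ∫ χ*·χ'' dx.
Gaussian moments: ∫x^(2j)·e^(−2ax²) dx = (2j−1)!!/(4a)^j · √(π/(2a)), odd powers integrate to 0; here √(π/(2a)) = 0.73345. Derivatives: χ′ = (ik − 2ax)·χ, χ″ = ((ik − 2ax)² − 2a)·χ; the odd-in-x pieces drop out.
⟨p²⟩ = 3.0224.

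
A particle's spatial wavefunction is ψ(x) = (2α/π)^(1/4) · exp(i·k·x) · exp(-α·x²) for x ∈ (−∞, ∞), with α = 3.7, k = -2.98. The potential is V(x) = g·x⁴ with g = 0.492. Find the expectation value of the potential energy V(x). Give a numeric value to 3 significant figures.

⟨V⟩ = ∫ V(x)·|ψ|² dx.
Gaussian moments: ∫x^(2j)·e^(−2αx²) dx = (2j−1)!!/(4α)^j · √(π/(2α)), odd powers integrate to 0; here √(π/(2α)) = 0.65157.
⟨V⟩ = 0.0067385.

0.00674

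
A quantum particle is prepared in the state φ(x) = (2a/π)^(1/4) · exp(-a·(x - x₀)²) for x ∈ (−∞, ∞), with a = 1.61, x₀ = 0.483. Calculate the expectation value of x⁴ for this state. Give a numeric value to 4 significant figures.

0.3441

⟨x⁴⟩ = ∫ x⁴·|φ|² dx (integrals over the domain).
Gaussian moments (u = x − x₀): ∫u^(2j)·e^(−2au²) du = (2j−1)!!/(4a)^j · √(π/(2a)), odd powers integrate to 0; here √(π/(2a)) = 0.98775.
⟨x⁴⟩ = 0.34411.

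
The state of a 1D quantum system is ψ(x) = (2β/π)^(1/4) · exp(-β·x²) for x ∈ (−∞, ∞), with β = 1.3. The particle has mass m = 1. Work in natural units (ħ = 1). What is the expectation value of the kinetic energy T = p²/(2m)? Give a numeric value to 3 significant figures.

0.650

T = −(ħ²/2m) d²/dx², so ⟨T⟩ = −(ħ²/2m) ∫ ψ*·ψ'' dx; with m = 1.
Gaussian moments: ∫x^(2j)·e^(−2βx²) dx = (2j−1)!!/(4β)^j · √(π/(2β)), odd powers integrate to 0; here √(π/(2β)) = 1.0992. Derivatives: d/dx e^(−βx²) = −2βx·e^(−βx²), d²/dx² e^(−βx²) = (4β²x² − 2β)·e^(−βx²).
⟨T⟩ = 0.65000.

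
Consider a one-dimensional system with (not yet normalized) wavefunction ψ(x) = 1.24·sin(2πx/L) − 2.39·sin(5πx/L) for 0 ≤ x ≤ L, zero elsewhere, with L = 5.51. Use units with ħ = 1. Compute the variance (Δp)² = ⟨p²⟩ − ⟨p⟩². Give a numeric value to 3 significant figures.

Compute ⟨p⟩ and ⟨p²⟩ separately; (Δp)² = ⟨p²⟩ − ⟨p⟩².
d²/dx² sin(jπx/L) = −(jπ/L)²·sin(jπx/L); on 0 ≤ x ≤ L, ∫sin²(jπx/L) dx = L/2 and ∫sin(jπx/L)·sin(lπx/L) dx = 0 for j ≠ l, so only diagonal terms survive in ∫|ψ|² and ∫ψ·ψ″; ∫ψ·ψ′ dx = [ψ²/2] between the walls = 0.
Normalization: ∫|ψ|² dx = 19.973.
⟨p⟩ = 0.0000 and ⟨p²⟩ = 6.6792.
(Δp)² = 6.6792 − (0.0000)² = 6.6792.

6.68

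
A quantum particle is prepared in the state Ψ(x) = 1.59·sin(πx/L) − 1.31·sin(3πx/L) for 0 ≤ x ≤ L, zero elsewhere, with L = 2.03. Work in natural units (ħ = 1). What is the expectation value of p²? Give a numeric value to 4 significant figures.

10.14

p² Ψ = −ħ² d²Ψ/dx²; ⟨p²⟩ = −ħ² ∫ Ψ*·Ψ'' dx / ∫|Ψ|² dx.
d²/dx² sin(jπx/L) = −(jπ/L)²·sin(jπx/L); on 0 ≤ x ≤ L, ∫sin²(jπx/L) dx = L/2 and ∫sin(jπx/L)·sin(lπx/L) dx = 0 for j ≠ l, so only diagonal terms survive in ∫|Ψ|² and ∫Ψ·Ψ″; ∫Ψ·Ψ′ dx = [Ψ²/2] between the walls = 0.
State is unnormalized: ∫|Ψ|² dx = 4.3079, and ∫Ψ*·(−ħ² Ψ'') dx = 43.691, so ⟨p²⟩ = 43.691 / 4.3079.
⟨p²⟩ = 10.142.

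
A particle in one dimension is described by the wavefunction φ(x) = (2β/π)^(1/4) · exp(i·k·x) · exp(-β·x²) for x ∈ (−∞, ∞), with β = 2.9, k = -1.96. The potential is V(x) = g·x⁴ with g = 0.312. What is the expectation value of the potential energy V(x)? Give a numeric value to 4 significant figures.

⟨V⟩ = ∫ V(x)·|φ|² dx.
Gaussian moments: ∫x^(2j)·e^(−2βx²) dx = (2j−1)!!/(4β)^j · √(π/(2β)), odd powers integrate to 0; here √(π/(2β)) = 0.73597.
⟨V⟩ = 0.0069560.

0.006956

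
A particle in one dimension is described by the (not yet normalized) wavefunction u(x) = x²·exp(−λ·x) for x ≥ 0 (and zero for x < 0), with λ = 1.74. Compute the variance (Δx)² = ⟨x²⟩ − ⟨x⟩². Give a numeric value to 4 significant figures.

0.4129

Compute ⟨x⟩ and ⟨x²⟩ separately, then (Δx)² = ⟨x²⟩ − ⟨x⟩².
Every integrand reduces to terms xʲ·e^(−2λx) on [0, ∞); use ∫₀^∞ xʲ·e^(−2λx) dx = j!/(2λ)^(j+1).
Normalization: ∫|u|² dx = 0.047024.
⟨x⟩ = 1.4368 and ⟨x²⟩ = 2.4772.
(Δx)² = 2.4772 − (1.4368)² = 0.41287.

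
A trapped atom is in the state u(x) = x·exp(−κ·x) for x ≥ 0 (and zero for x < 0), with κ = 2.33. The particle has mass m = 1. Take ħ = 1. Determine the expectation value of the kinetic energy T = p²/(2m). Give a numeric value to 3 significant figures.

T = −(ħ²/2m) d²/dx², so ⟨T⟩ = −(ħ²/2m) ∫ u*·u'' dx / ∫|u|² dx; with m = 1.
Differentiate x·exp(−κ·x) with the product rule; every integrand then reduces to terms xʲ·e^(−2κx) on [0, ∞), with ∫₀^∞ xʲ·e^(−2κx) dx = j!/(2κ)^(j+1).
State is unnormalized: ∫|u|² dx = 0.019764, and ∫u*·(−ħ²/2m · u'') dx = 0.053648, so ⟨T⟩ = 0.053648 / 0.019764.
⟨T⟩ = 2.7145.

2.71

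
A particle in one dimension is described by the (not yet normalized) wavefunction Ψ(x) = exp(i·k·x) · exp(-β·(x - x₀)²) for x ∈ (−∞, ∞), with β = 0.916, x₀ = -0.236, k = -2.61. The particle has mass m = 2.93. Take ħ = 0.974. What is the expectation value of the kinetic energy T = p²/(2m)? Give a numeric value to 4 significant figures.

1.251

T = −(ħ²/2m) d²/dx², so ⟨T⟩ = −(ħ²/2m) ∫ Ψ*·Ψ'' dx / ∫|Ψ|² dx; with m = 2.93.
Gaussian moments (u = x − x₀): ∫u^(2j)·e^(−2βu²) du = (2j−1)!!/(4β)^j · √(π/(2β)), odd powers integrate to 0; here √(π/(2β)) = 1.3095. Derivatives: Ψ′ = (ik − 2βu)·Ψ, Ψ″ = ((ik − 2βu)² − 2β)·Ψ; the odd-in-u pieces drop out.
State is unnormalized: ∫|Ψ|² dx = 1.3095, and ∫Ψ*·(−ħ²/2m · Ψ'') dx = 1.6383, so ⟨T⟩ = 1.6383 / 1.3095.
⟨T⟩ = 1.2511.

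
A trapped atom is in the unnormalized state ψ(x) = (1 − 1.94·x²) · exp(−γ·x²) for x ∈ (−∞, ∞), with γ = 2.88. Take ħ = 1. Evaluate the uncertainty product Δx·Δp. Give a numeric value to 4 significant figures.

Δx = √(⟨x²⟩−⟨x⟩²), Δp = √(⟨p²⟩−⟨p⟩²).
Expand each integrand as polynomial × e^(−2γx²) and use ∫x^(2j)·e^(−2γx²) dx = (2j−1)!!/(4γ)^j · √(π/(2γ)), odd powers → 0; here √(π/(2γ)) = 0.73852. Differentiate with the product rule, d/dx e^(−γx²) = −2γx·e^(−γx²).
Normalization: ∫|ψ|² dx = 0.55262.
⟨x⟩ = 0.0000, ⟨x²⟩ = 0.048140 ⇒ Δx = 0.21941.
⟨p⟩ = 0.0000, ⟨p²⟩ = 5.9092 ⇒ Δp = 2.4309.
Δx·Δp = 0.53336.

0.5334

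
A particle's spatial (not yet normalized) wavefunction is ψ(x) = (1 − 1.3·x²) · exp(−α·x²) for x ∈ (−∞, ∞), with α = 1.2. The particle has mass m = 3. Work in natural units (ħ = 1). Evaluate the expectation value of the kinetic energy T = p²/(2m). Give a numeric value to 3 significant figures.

0.606

T = −(ħ²/2m) d²/dx², so ⟨T⟩ = −(ħ²/2m) ∫ ψ*·ψ'' dx / ∫|ψ|² dx; with m = 3.
Expand each integrand as polynomial × e^(−2αx²) and use ∫x^(2j)·e^(−2αx²) dx = (2j−1)!!/(4α)^j · √(π/(2α)), odd powers → 0; here √(π/(2α)) = 1.1441. Differentiate with the product rule, d/dx e^(−αx²) = −2αx·e^(−αx²).
State is unnormalized: ∫|ψ|² dx = 0.77615, and ∫ψ*·(−ħ²/2m · ψ'') dx = 0.47026, so ⟨T⟩ = 0.47026 / 0.77615.
⟨T⟩ = 0.60589.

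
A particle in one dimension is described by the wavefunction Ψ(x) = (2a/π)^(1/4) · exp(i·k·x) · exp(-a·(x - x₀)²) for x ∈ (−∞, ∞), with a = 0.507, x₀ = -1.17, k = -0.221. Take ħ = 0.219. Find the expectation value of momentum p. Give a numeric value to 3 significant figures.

p Ψ = −iħ dΨ/dx; then ⟨p⟩ = ∫ Ψ*·(pΨ) dx.
Gaussian moments (u = x − x₀): ∫u^(2j)·e^(−2au²) du = (2j−1)!!/(4a)^j · √(π/(2a)), odd powers integrate to 0; here √(π/(2a)) = 1.7602. Derivatives: Ψ′ = (ik − 2au)·Ψ, Ψ″ = ((ik − 2au)² − 2a)·Ψ; the odd-in-u pieces drop out.
⟨p⟩ = -0.048399.

-0.0484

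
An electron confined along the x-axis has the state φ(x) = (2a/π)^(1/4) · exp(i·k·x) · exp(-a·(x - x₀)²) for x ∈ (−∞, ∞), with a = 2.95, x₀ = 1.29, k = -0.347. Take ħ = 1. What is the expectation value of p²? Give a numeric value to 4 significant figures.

3.070

p² φ = −ħ² d²φ/dx²; ⟨p²⟩ = −ħ² ∫ φ*·φ'' dx.
Gaussian moments (u = x − x₀): ∫u^(2j)·e^(−2au²) du = (2j−1)!!/(4a)^j · √(π/(2a)), odd powers integrate to 0; here √(π/(2a)) = 0.72971. Derivatives: φ′ = (ik − 2au)·φ, φ″ = ((ik − 2au)² − 2a)·φ; the odd-in-u pieces drop out.
⟨p²⟩ = 3.0704.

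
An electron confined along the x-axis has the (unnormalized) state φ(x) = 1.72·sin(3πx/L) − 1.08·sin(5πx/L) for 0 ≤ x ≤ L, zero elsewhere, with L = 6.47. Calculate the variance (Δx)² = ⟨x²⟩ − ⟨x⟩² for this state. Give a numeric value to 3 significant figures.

Compute ⟨x⟩ and ⟨x²⟩ separately, then (Δx)² = ⟨x²⟩ − ⟨x⟩².
On 0 ≤ x ≤ L (j ≠ l): ∫sin²(jπx/L) dx = L/2, ∫sin(jπx/L)·sin(lπx/L) dx = 0; diagonal moments ∫x·sin²(jπx/L) dx = L²/4, ∫x²·sin²(jπx/L) dx = L³·(1/6 − 1/(4j²π²)); cross terms ∫x·sin(jπx/L)·sin(lπx/L) dx = 0 for j + l even and −4jlL²/(π²(j² − l²)²) for j + l odd, ∫x²·sin(jπx/L)·sin(lπx/L) dx = (−1)^(j+l)·4jlL³/(π²(j² − l²)²); higher powers the same way via product-to-sum and parts.
Normalization: ∫|φ|² dx = 13.344.
⟨x⟩ = 3.2350 and ⟨x²⟩ = 11.970.
(Δx)² = 11.970 − (3.2350)² = 1.5047.

1.50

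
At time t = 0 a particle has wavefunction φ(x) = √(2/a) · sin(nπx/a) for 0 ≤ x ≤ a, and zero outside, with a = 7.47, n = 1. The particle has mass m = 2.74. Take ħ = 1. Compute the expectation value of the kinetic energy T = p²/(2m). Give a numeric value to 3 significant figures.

T = −(ħ²/2m) d²/dx², so ⟨T⟩ = −(ħ²/2m) ∫ φ*·φ'' dx; with m = 2.74.
d/dx sin(nπx/a) = (nπ/a)·cos(nπx/a) and d²/dx² sin(nπx/a) = −(nπ/a)²·sin(nπx/a); on 0 ≤ x ≤ a, ∫sin²(nπx/a) dx = a/2 and ∫sin(nπx/a)·cos(nπx/a) dx = 0.
⟨T⟩ = 0.032276.

0.0323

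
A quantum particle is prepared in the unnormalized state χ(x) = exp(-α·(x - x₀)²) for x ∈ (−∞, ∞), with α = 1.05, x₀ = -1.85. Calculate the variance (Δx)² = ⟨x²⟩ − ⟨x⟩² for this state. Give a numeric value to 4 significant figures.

0.2381

Compute ⟨x⟩ and ⟨x²⟩ separately, then (Δx)² = ⟨x²⟩ − ⟨x⟩².
Gaussian moments (u = x − x₀): ∫u^(2j)·e^(−2αu²) du = (2j−1)!!/(4α)^j · √(π/(2α)), odd powers integrate to 0; here √(π/(2α)) = 1.2231.
Normalization: ∫|χ|² dx = 1.2231.
⟨x⟩ = -1.8500 and ⟨x²⟩ = 3.6606.
(Δx)² = 3.6606 − (-1.8500)² = 0.23810.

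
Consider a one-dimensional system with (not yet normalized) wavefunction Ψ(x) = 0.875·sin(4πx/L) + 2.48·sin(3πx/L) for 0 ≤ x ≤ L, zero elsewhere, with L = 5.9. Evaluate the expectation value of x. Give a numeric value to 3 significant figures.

⟨x⟩ = ∫ x·|Ψ|² dx / ∫|Ψ|² dx (integrals over the domain).
On 0 ≤ x ≤ L (j ≠ l): ∫sin²(jπx/L) dx = L/2, ∫sin(jπx/L)·sin(lπx/L) dx = 0; diagonal moments ∫x·sin²(jπx/L) dx = L²/4, ∫x²·sin²(jπx/L) dx = L³·(1/6 − 1/(4j²π²)); cross terms ∫x·sin(jπx/L)·sin(lπx/L) dx = 0 for j + l even and −4jlL²/(π²(j² − l²)²) for j + l odd, ∫x²·sin(jπx/L)·sin(lπx/L) dx = (−1)^(j+l)·4jlL³/(π²(j² − l²)²); higher powers the same way via product-to-sum and parts.
State is unnormalized: ∫|Ψ|² dx = 20.402, and ∫Ψ*·x·Ψ dx = 45.192, so ⟨x⟩ = 45.192 / 20.402.
⟨x⟩ = 2.2150.

2.22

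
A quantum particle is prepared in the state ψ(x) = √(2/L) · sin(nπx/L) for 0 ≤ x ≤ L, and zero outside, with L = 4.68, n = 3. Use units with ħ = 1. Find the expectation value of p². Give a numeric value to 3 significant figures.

4.06

p² ψ = −ħ² d²ψ/dx²; ⟨p²⟩ = −ħ² ∫ ψ*·ψ'' dx.
d/dx sin(nπx/L) = (nπ/L)·cos(nπx/L) and d²/dx² sin(nπx/L) = −(nπ/L)²·sin(nπx/L); on 0 ≤ x ≤ L, ∫sin²(nπx/L) dx = L/2 and ∫sin(nπx/L)·cos(nπx/L) dx = 0.
⟨p²⟩ = 4.0556.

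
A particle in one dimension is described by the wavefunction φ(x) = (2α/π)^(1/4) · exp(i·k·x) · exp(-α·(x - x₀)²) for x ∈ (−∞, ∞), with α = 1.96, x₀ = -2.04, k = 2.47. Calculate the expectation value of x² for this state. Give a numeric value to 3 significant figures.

4.29

⟨x²⟩ = ∫ x²·|φ|² dx (integrals over the domain).
Gaussian moments (u = x − x₀): ∫u^(2j)·e^(−2αu²) du = (2j−1)!!/(4α)^j · √(π/(2α)), odd powers integrate to 0; here √(π/(2α)) = 0.89522.
⟨x²⟩ = 4.2892.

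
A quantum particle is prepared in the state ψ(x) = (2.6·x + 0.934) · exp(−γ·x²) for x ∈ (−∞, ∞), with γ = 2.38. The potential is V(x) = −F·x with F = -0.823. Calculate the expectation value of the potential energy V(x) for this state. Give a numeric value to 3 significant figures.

⟨V⟩ = ∫ V(x)·|ψ|² dx / ∫|ψ|² dx.
Expand each integrand as polynomial × e^(−2γx²) and use ∫x^(2j)·e^(−2γx²) dx = (2j−1)!!/(4γ)^j · √(π/(2γ)), odd powers → 0; here √(π/(2γ)) = 0.81240.
State is unnormalized: ∫|ψ|² dx = 1.2856, and ∫ψ*·V(x)·ψ dx = 0.34110, so ⟨V⟩ = 0.34110 / 1.2856.
⟨V⟩ = 0.26533.

0.265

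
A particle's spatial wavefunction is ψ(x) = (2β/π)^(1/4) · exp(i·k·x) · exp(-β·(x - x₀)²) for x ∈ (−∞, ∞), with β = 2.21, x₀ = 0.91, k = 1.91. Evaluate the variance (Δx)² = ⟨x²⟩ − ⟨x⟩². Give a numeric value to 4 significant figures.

Compute ⟨x⟩ and ⟨x²⟩ separately, then (Δx)² = ⟨x²⟩ − ⟨x⟩².
Gaussian moments (u = x − x₀): ∫u^(2j)·e^(−2βu²) du = (2j−1)!!/(4β)^j · √(π/(2β)), odd powers integrate to 0; here √(π/(2β)) = 0.84307.
⟨x⟩ = 0.91000 and ⟨x²⟩ = 0.94122.
(Δx)² = 0.94122 − (0.91000)² = 0.11312.

0.1131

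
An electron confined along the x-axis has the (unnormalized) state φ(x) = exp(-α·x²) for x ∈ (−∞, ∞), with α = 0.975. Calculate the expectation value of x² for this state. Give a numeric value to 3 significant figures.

0.256

⟨x²⟩ = ∫ x²·|φ|² dx / ∫|φ|² dx (integrals over the domain).
Gaussian moments: ∫x^(2j)·e^(−2αx²) dx = (2j−1)!!/(4α)^j · √(π/(2α)), odd powers integrate to 0; here √(π/(2α)) = 1.2693.
State is unnormalized: ∫|φ|² dx = 1.2693, and ∫φ*·x²·φ dx = 0.32546, so ⟨x²⟩ = 0.32546 / 1.2693.
⟨x²⟩ = 0.25641.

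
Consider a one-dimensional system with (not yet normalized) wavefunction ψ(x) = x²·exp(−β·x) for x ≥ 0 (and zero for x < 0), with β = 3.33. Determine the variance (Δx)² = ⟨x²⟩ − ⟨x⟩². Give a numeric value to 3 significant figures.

0.113

Compute ⟨x⟩ and ⟨x²⟩ separately, then (Δx)² = ⟨x²⟩ − ⟨x⟩².
Every integrand reduces to terms xʲ·e^(−2βx) on [0, ∞); use ∫₀^∞ xʲ·e^(−2βx) dx = j!/(2β)^(j+1).
Normalization: ∫|ψ|² dx = 0.0018316.
⟨x⟩ = 0.75075 and ⟨x²⟩ = 0.67635.
(Δx)² = 0.67635 − (0.75075)² = 0.11273.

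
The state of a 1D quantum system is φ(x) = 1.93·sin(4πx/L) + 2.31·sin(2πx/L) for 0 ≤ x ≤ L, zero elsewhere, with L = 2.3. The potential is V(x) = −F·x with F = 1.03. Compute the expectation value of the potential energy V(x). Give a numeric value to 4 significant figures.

⟨V⟩ = ∫ V(x)·|φ|² dx / ∫|φ|² dx.
On 0 ≤ x ≤ L (j ≠ l): ∫sin²(jπx/L) dx = L/2, ∫sin(jπx/L)·sin(lπx/L) dx = 0; diagonal moments ∫x·sin²(jπx/L) dx = L²/4, ∫x²·sin²(jπx/L) dx = L³·(1/6 − 1/(4j²π²)); cross terms ∫x·sin(jπx/L)·sin(lπx/L) dx = 0 for j + l even and −4jlL²/(π²(j² − l²)²) for j + l odd, ∫x²·sin(jπx/L)·sin(lπx/L) dx = (−1)^(j+l)·4jlL³/(π²(j² − l²)²); higher powers the same way via product-to-sum and parts.
State is unnormalized: ∫|φ|² dx = 10.420, and ∫φ*·V(x)·φ dx = -12.343, so ⟨V⟩ = -12.343 / 10.420.
⟨V⟩ = -1.1845.

-1.185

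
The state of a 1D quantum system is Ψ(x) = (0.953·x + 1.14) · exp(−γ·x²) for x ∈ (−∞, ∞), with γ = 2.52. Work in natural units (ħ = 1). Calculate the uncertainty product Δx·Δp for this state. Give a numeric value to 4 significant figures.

0.5005

Δx = √(⟨x²⟩−⟨x⟩²), Δp = √(⟨p²⟩−⟨p⟩²).
Expand each integrand as polynomial × e^(−2γx²) and use ∫x^(2j)·e^(−2γx²) dx = (2j−1)!!/(4γ)^j · √(π/(2γ)), odd powers → 0; here √(π/(2γ)) = 0.78951. Differentiate with the product rule, d/dx e^(−γx²) = −2γx·e^(−γx²).
Normalization: ∫|Ψ|² dx = 1.0972.
⟨x⟩ = 0.15511, ⟨x²⟩ = 0.11207 ⇒ Δx = 0.29667.
⟨p⟩ = 0.0000, ⟨p²⟩ = 2.8468 ⇒ Δp = 1.6872.
Δx·Δp = 0.50054.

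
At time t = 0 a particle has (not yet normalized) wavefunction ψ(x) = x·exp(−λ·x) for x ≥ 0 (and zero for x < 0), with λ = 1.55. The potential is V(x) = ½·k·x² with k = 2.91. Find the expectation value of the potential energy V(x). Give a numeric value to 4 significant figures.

1.817

⟨V⟩ = ∫ V(x)·|ψ|² dx / ∫|ψ|² dx.
Every integrand reduces to terms xʲ·e^(−2λx) on [0, ∞); use ∫₀^∞ xʲ·e^(−2λx) dx = j!/(2λ)^(j+1).
State is unnormalized: ∫|ψ|² dx = 0.067134, and ∫ψ*·V(x)·ψ dx = 0.12197, so ⟨V⟩ = 0.12197 / 0.067134.
⟨V⟩ = 1.8169.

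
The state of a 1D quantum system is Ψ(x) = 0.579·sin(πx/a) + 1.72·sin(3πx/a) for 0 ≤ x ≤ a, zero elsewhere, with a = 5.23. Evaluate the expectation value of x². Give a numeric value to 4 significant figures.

⟨x²⟩ = ∫ x²·|Ψ|² dx / ∫|Ψ|² dx (integrals over the domain).
On 0 ≤ x ≤ a (j ≠ l): ∫sin²(jπx/a) dx = a/2, ∫sin(jπx/a)·sin(lπx/a) dx = 0; diagonal moments ∫x·sin²(jπx/a) dx = a²/4, ∫x²·sin²(jπx/a) dx = a³·(1/6 − 1/(4j²π²)); cross terms ∫x·sin(jπx/a)·sin(lπx/a) dx = 0 for j + l even and −4jla²/(π²(j² − l²)²) for j + l odd, ∫x²·sin(jπx/a)·sin(lπx/a) dx = (−1)^(j+l)·4jla³/(π²(j² − l²)²); higher powers the same way via product-to-sum and parts.
State is unnormalized: ∫|Ψ|² dx = 8.6129, and ∫Ψ*·x²·Ψ dx = 81.536, so ⟨x²⟩ = 81.536 / 8.6129.
⟨x²⟩ = 9.4668.

9.467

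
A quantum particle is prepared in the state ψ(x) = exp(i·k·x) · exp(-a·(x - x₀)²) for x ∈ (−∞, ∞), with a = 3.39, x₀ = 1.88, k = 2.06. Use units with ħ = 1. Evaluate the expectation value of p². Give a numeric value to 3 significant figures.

p² ψ = −ħ² d²ψ/dx²; ⟨p²⟩ = −ħ² ∫ ψ*·ψ'' dx / ∫|ψ|² dx.
Gaussian moments (u = x − x₀): ∫u^(2j)·e^(−2au²) du = (2j−1)!!/(4a)^j · √(π/(2a)), odd powers integrate to 0; here √(π/(2a)) = 0.68071. Derivatives: ψ′ = (ik − 2au)·ψ, ψ″ = ((ik − 2au)² − 2a)·ψ; the odd-in-u pieces drop out.
State is unnormalized: ∫|ψ|² dx = 0.68071, and ∫ψ*·(−ħ² ψ'') dx = 5.1962, so ⟨p²⟩ = 5.1962 / 0.68071.
⟨p²⟩ = 7.6336.

7.63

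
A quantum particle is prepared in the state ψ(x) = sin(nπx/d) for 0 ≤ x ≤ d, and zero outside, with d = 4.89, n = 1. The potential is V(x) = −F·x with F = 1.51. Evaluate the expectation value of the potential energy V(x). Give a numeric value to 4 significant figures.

⟨V⟩ = ∫ V(x)·|ψ|² dx / ∫|ψ|² dx.
With sin²θ = (1 − cos2θ)/2 on 0 ≤ x ≤ d: ∫sin²(nπx/d) dx = d/2, ∫x·sin²(nπx/d) dx = d²/4, ∫x²·sin²(nπx/d) dx = d³·(1/6 − 1/(4n²π²)); higher powers xᵏ the same way, integrating xᵏ·cos(2nπx/d) by parts.
State is unnormalized: ∫|ψ|² dx = 2.4450, and ∫ψ*·V(x)·ψ dx = -9.0268, so ⟨V⟩ = -9.0268 / 2.4450.
⟨V⟩ = -3.6920.

-3.692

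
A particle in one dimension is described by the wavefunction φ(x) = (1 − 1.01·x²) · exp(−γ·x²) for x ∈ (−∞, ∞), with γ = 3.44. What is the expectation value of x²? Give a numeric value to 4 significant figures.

0.05354

⟨x²⟩ = ∫ x²·|φ|² dx / ∫|φ|² dx (integrals over the domain).
Expand each integrand as polynomial × e^(−2γx²) and use ∫x^(2j)·e^(−2γx²) dx = (2j−1)!!/(4γ)^j · √(π/(2γ)), odd powers → 0; here √(π/(2γ)) = 0.67574.
State is unnormalized: ∫|φ|² dx = 0.58746, and ∫φ*·x²·φ dx = 0.031450, so ⟨x²⟩ = 0.031450 / 0.58746.
⟨x²⟩ = 0.053535.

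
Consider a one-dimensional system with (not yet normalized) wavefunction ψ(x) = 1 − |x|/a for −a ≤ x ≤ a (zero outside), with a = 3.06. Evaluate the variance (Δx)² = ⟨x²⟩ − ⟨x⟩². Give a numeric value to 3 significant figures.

0.936

Compute ⟨x⟩ and ⟨x²⟩ separately, then (Δx)² = ⟨x²⟩ − ⟨x⟩².
ψ is even, so ∫ over [−a, a] = 2∫₀ᵃ with ψ = 1 − x/a there: ∫₀ᵃ (1 − x/a)² dx = a/3, ∫₀ᵃ x²(1 − x/a)² dx = a³/30, ∫₀ᵃ x⁴(1 − x/a)² dx = a⁵/105.
Normalization: ∫|ψ|² dx = 2.0400.
⟨x⟩ = 0.0000 and ⟨x²⟩ = 0.93636.
(Δx)² = 0.93636 − (0.0000)² = 0.93636.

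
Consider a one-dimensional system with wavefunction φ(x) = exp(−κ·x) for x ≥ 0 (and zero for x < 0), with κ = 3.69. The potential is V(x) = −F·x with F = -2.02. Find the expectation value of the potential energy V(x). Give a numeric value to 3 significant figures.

0.274

⟨V⟩ = ∫ V(x)·|φ|² dx / ∫|φ|² dx.
Every integrand reduces to terms xʲ·e^(−2κx) on [0, ∞); use ∫₀^∞ xʲ·e^(−2κx) dx = j!/(2κ)^(j+1).
State is unnormalized: ∫|φ|² dx = 0.13550, and ∫φ*·V(x)·φ dx = 0.037088, so ⟨V⟩ = 0.037088 / 0.13550.
⟨V⟩ = 0.27371.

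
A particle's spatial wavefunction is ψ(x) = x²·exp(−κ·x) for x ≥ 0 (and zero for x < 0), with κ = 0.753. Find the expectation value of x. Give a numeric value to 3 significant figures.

⟨x⟩ = ∫ x·|ψ|² dx / ∫|ψ|² dx (integrals over the domain).
Every integrand reduces to terms xʲ·e^(−2κx) on [0, ∞); use ∫₀^∞ xʲ·e^(−2κx) dx = j!/(2κ)^(j+1).
State is unnormalized: ∫|ψ|² dx = 3.0980, and ∫ψ*·x·ψ dx = 10.286, so ⟨x⟩ = 10.286 / 3.0980.
⟨x⟩ = 3.3201.

3.32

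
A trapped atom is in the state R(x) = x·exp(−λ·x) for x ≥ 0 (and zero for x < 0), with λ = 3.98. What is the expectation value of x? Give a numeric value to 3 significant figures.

0.377

⟨x⟩ = ∫ x·|R|² dx / ∫|R|² dx (integrals over the domain).
Every integrand reduces to terms xʲ·e^(−2λx) on [0, ∞); use ∫₀^∞ xʲ·e^(−2λx) dx = j!/(2λ)^(j+1).
State is unnormalized: ∫|R|² dx = 0.0039654, and ∫R*·x·R dx = 0.0014945, so ⟨x⟩ = 0.0014945 / 0.0039654.
⟨x⟩ = 0.37688.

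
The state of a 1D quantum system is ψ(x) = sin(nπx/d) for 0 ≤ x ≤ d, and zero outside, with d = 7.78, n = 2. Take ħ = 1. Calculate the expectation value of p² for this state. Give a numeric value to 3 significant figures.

0.652

p² ψ = −ħ² d²ψ/dx²; ⟨p²⟩ = −ħ² ∫ ψ*·ψ'' dx / ∫|ψ|² dx.
d/dx sin(nπx/d) = (nπ/d)·cos(nπx/d) and d²/dx² sin(nπx/d) = −(nπ/d)²·sin(nπx/d); on 0 ≤ x ≤ d, ∫sin²(nπx/d) dx = d/2 and ∫sin(nπx/d)·cos(nπx/d) dx = 0.
State is unnormalized: ∫|ψ|² dx = 3.8900, and ∫ψ*·(−ħ² ψ'') dx = 2.5372, so ⟨p²⟩ = 2.5372 / 3.8900.
⟨p²⟩ = 0.65223.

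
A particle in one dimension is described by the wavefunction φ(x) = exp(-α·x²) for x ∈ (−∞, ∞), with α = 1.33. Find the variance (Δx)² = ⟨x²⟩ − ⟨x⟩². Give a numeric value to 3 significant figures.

0.188

Compute ⟨x⟩ and ⟨x²⟩ separately, then (Δx)² = ⟨x²⟩ − ⟨x⟩².
Gaussian moments: ∫x^(2j)·e^(−2αx²) dx = (2j−1)!!/(4α)^j · √(π/(2α)), odd powers integrate to 0; here √(π/(2α)) = 1.0868.
Normalization: ∫|φ|² dx = 1.0868.
⟨x⟩ = 0.0000 and ⟨x²⟩ = 0.18797.
(Δx)² = 0.18797 − (0.0000)² = 0.18797.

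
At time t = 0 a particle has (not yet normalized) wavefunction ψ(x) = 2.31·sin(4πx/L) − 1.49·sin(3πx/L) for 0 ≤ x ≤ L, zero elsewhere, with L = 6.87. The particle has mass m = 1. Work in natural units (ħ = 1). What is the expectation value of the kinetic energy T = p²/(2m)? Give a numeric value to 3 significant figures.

1.46

T = −(ħ²/2m) d²/dx², so ⟨T⟩ = −(ħ²/2m) ∫ ψ*·ψ'' dx / ∫|ψ|² dx; with m = 1.
d²/dx² sin(jπx/L) = −(jπ/L)²·sin(jπx/L); on 0 ≤ x ≤ L, ∫sin²(jπx/L) dx = L/2 and ∫sin(jπx/L)·sin(lπx/L) dx = 0 for j ≠ l, so only diagonal terms survive in ∫|ψ|² and ∫ψ·ψ″; ∫ψ·ψ′ dx = [ψ²/2] between the walls = 0.
State is unnormalized: ∫|ψ|² dx = 25.956, and ∫ψ*·(−ħ²/2m · ψ'') dx = 37.840, so ⟨T⟩ = 37.840 / 25.956.
⟨T⟩ = 1.4579.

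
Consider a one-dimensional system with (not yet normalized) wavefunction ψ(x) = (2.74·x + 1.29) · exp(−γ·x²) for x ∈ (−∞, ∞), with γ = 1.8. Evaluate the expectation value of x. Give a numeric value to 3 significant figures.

0.363

⟨x⟩ = ∫ x·|ψ|² dx / ∫|ψ|² dx (integrals over the domain).
Expand each integrand as polynomial × e^(−2γx²) and use ∫x^(2j)·e^(−2γx²) dx = (2j−1)!!/(4γ)^j · √(π/(2γ)), odd powers → 0; here √(π/(2γ)) = 0.93417.
State is unnormalized: ∫|ψ|² dx = 2.5286, and ∫ψ*·x·ψ dx = 0.91719, so ⟨x⟩ = 0.91719 / 2.5286.
⟨x⟩ = 0.36273.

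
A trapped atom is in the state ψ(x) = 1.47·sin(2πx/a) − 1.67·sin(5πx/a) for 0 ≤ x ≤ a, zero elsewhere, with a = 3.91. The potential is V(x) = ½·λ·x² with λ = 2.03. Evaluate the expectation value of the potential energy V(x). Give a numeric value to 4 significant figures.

5.352

⟨V⟩ = ∫ V(x)·|ψ|² dx / ∫|ψ|² dx.
On 0 ≤ x ≤ a (j ≠ l): ∫sin²(jπx/a) dx = a/2, ∫sin(jπx/a)·sin(lπx/a) dx = 0; diagonal moments ∫x·sin²(jπx/a) dx = a²/4, ∫x²·sin²(jπx/a) dx = a³·(1/6 − 1/(4j²π²)); cross terms ∫x·sin(jπx/a)·sin(lπx/a) dx = 0 for j + l even and −4jla²/(π²(j² − l²)²) for j + l odd, ∫x²·sin(jπx/a)·sin(lπx/a) dx = (−1)^(j+l)·4jla³/(π²(j² − l²)²); higher powers the same way via product-to-sum and parts.
State is unnormalized: ∫|ψ|² dx = 9.6769, and ∫ψ*·V(x)·ψ dx = 51.789, so ⟨V⟩ = 51.789 / 9.6769.
⟨V⟩ = 5.3519.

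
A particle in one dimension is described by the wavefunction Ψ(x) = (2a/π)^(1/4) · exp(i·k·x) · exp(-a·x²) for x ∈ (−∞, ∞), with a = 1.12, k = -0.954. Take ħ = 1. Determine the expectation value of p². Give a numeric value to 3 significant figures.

2.03

p² Ψ = −ħ² d²Ψ/dx²; ⟨p²⟩ = −ħ² ∫ Ψ*·Ψ'' dx.
Gaussian moments: ∫x^(2j)·e^(−2ax²) dx = (2j−1)!!/(4a)^j · √(π/(2a)), odd powers integrate to 0; here √(π/(2a)) = 1.1843. Derivatives: Ψ′ = (ik − 2ax)·Ψ, Ψ″ = ((ik − 2ax)² − 2a)·Ψ; the odd-in-x pieces drop out.
⟨p²⟩ = 2.0301.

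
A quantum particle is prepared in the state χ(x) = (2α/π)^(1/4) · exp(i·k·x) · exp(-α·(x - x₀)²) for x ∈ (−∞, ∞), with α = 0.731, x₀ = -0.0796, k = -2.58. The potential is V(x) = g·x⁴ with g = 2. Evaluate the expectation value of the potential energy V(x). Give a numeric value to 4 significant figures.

⟨V⟩ = ∫ V(x)·|χ|² dx.
Gaussian moments (u = x − x₀): ∫u^(2j)·e^(−2αu²) du = (2j−1)!!/(4α)^j · √(π/(2α)), odd powers integrate to 0; here √(π/(2α)) = 1.4659.
⟨V⟩ = 0.72786.

0.7279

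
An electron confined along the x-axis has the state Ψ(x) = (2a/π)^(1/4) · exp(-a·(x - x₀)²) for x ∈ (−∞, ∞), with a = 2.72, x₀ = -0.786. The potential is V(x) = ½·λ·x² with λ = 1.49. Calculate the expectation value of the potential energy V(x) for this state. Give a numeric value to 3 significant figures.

⟨V⟩ = ∫ V(x)·|Ψ|² dx.
Gaussian moments (u = x − x₀): ∫u^(2j)·e^(−2au²) du = (2j−1)!!/(4a)^j · √(π/(2a)), odd powers integrate to 0; here √(π/(2a)) = 0.75993.
⟨V⟩ = 0.52873.

0.529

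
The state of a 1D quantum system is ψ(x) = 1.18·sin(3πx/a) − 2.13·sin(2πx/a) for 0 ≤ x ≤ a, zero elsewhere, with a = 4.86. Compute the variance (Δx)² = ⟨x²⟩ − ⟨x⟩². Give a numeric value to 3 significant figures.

1.07

Compute ⟨x⟩ and ⟨x²⟩ separately, then (Δx)² = ⟨x²⟩ − ⟨x⟩².
On 0 ≤ x ≤ a (j ≠ l): ∫sin²(jπx/a) dx = a/2, ∫sin(jπx/a)·sin(lπx/a) dx = 0; diagonal moments ∫x·sin²(jπx/a) dx = a²/4, ∫x²·sin²(jπx/a) dx = a³·(1/6 − 1/(4j²π²)); cross terms ∫x·sin(jπx/a)·sin(lπx/a) dx = 0 for j + l even and −4jla²/(π²(j² − l²)²) for j + l odd, ∫x²·sin(jπx/a)·sin(lπx/a) dx = (−1)^(j+l)·4jla³/(π²(j² − l²)²); higher powers the same way via product-to-sum and parts.
Normalization: ∫|ψ|² dx = 14.408.
⟨x⟩ = 3.2315 and ⟨x²⟩ = 11.509.
(Δx)² = 11.509 − (3.2315)² = 1.0657.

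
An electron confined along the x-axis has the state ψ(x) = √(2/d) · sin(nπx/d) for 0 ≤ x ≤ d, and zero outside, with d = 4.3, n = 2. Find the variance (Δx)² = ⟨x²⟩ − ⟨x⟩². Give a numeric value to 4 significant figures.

1.307

Compute ⟨x⟩ and ⟨x²⟩ separately, then (Δx)² = ⟨x²⟩ − ⟨x⟩².
With sin²θ = (1 − cos2θ)/2 on 0 ≤ x ≤ d: ∫sin²(nπx/d) dx = d/2, ∫x·sin²(nπx/d) dx = d²/4, ∫x²·sin²(nπx/d) dx = d³·(1/6 − 1/(4n²π²)); higher powers xᵏ the same way, integrating xᵏ·cos(2nπx/d) by parts.
⟨x⟩ = 2.1500 and ⟨x²⟩ = 5.9292.
(Δx)² = 5.9292 − (2.1500)² = 1.3067.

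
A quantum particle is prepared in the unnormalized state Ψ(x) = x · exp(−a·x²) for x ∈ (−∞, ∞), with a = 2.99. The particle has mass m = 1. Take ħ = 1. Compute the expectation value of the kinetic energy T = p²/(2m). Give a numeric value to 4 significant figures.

4.485

T = −(ħ²/2m) d²/dx², so ⟨T⟩ = −(ħ²/2m) ∫ Ψ*·Ψ'' dx / ∫|Ψ|² dx; with m = 1.
Expand each integrand as polynomial × e^(−2ax²) and use ∫x^(2j)·e^(−2ax²) dx = (2j−1)!!/(4a)^j · √(π/(2a)), odd powers → 0; here √(π/(2a)) = 0.72481. Differentiate with the product rule, d/dx e^(−ax²) = −2ax·e^(−ax²).
State is unnormalized: ∫|Ψ|² dx = 0.060603, and ∫Ψ*·(−ħ²/2m · Ψ'') dx = 0.27180, so ⟨T⟩ = 0.27180 / 0.060603.
⟨T⟩ = 4.4850.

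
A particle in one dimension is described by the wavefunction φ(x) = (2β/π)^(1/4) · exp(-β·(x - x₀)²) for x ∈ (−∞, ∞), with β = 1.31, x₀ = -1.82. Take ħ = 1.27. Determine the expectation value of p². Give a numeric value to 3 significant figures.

2.11

p² φ = −ħ² d²φ/dx²; ⟨p²⟩ = −ħ² ∫ φ*·φ'' dx.
Gaussian moments (u = x − x₀): ∫u^(2j)·e^(−2βu²) du = (2j−1)!!/(4β)^j · √(π/(2β)), odd powers integrate to 0; here √(π/(2β)) = 1.0950. Derivatives: d/dx e^(−βu²) = −2βu·e^(−βu²), d²/dx² e^(−βu²) = (4β²u² − 2β)·e^(−βu²).
⟨p²⟩ = 2.1129.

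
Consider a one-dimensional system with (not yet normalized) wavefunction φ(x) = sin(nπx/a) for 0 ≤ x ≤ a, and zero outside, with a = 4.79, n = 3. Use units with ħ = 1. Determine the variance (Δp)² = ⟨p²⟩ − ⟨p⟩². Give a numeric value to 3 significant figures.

3.87

Compute ⟨p⟩ and ⟨p²⟩ separately; (Δp)² = ⟨p²⟩ − ⟨p⟩².
d/dx sin(nπx/a) = (nπ/a)·cos(nπx/a) and d²/dx² sin(nπx/a) = −(nπ/a)²·sin(nπx/a); on 0 ≤ x ≤ a, ∫sin²(nπx/a) dx = a/2 and ∫sin(nπx/a)·cos(nπx/a) dx = 0.
Normalization: ∫|φ|² dx = 2.3950.
⟨p⟩ = 0.0000 and ⟨p²⟩ = 3.8714.
(Δp)² = 3.8714 − (0.0000)² = 3.8714.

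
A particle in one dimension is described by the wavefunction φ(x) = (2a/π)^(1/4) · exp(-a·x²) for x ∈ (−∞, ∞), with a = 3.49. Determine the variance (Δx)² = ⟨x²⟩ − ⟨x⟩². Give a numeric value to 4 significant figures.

Compute ⟨x⟩ and ⟨x²⟩ separately, then (Δx)² = ⟨x²⟩ − ⟨x⟩².
Gaussian moments: ∫x^(2j)·e^(−2ax²) dx = (2j−1)!!/(4a)^j · √(π/(2a)), odd powers integrate to 0; here √(π/(2a)) = 0.67088.
⟨x⟩ = 0.0000 and ⟨x²⟩ = 0.071633.
(Δx)² = 0.071633 − (0.0000)² = 0.071633.

0.07163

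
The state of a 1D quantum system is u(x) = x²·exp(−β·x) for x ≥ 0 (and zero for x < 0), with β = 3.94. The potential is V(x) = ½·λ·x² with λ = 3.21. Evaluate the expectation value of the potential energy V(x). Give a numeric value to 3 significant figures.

⟨V⟩ = ∫ V(x)·|u|² dx / ∫|u|² dx.
Every integrand reduces to terms xʲ·e^(−2βx) on [0, ∞); use ∫₀^∞ xʲ·e^(−2βx) dx = j!/(2β)^(j+1).
State is unnormalized: ∫|u|² dx = 0.00078991, and ∫u*·V(x)·u dx = 0.00061253, so ⟨V⟩ = 0.00061253 / 0.00078991.
⟨V⟩ = 0.77543.

0.775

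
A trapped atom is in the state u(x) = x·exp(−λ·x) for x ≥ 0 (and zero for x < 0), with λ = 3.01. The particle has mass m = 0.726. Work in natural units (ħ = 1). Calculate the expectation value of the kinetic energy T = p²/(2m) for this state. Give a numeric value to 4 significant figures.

6.240

T = −(ħ²/2m) d²/dx², so ⟨T⟩ = −(ħ²/2m) ∫ u*·u'' dx / ∫|u|² dx; with m = 0.726.
Differentiate x·exp(−λ·x) with the product rule; every integrand then reduces to terms xʲ·e^(−2λx) on [0, ∞), with ∫₀^∞ xʲ·e^(−2λx) dx = j!/(2λ)^(j+1).
State is unnormalized: ∫|u|² dx = 0.0091673, and ∫u*·(−ħ²/2m · u'') dx = 0.057201, so ⟨T⟩ = 0.057201 / 0.0091673.
⟨T⟩ = 6.2397.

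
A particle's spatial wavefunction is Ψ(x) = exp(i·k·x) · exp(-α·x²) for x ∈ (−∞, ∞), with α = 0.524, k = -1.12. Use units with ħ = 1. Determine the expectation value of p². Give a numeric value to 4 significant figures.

p² Ψ = −ħ² d²Ψ/dx²; ⟨p²⟩ = −ħ² ∫ Ψ*·Ψ'' dx / ∫|Ψ|² dx.
Gaussian moments: ∫x^(2j)·e^(−2αx²) dx = (2j−1)!!/(4α)^j · √(π/(2α)), odd powers integrate to 0; here √(π/(2α)) = 1.7314. Derivatives: Ψ′ = (ik − 2αx)·Ψ, Ψ″ = ((ik − 2αx)² − 2α)·Ψ; the odd-in-x pieces drop out.
State is unnormalized: ∫|Ψ|² dx = 1.7314, and ∫Ψ*·(−ħ² Ψ'') dx = 3.0791, so ⟨p²⟩ = 3.0791 / 1.7314.
⟨p²⟩ = 1.7784.

1.778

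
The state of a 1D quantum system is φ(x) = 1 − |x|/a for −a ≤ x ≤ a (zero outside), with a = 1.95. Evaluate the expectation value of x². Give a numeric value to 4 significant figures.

0.3803

⟨x²⟩ = ∫ x²·|φ|² dx / ∫|φ|² dx (integrals over the domain).
φ is even, so ∫ over [−a, a] = 2∫₀ᵃ with φ = 1 − x/a there: ∫₀ᵃ (1 − x/a)² dx = a/3, ∫₀ᵃ x²(1 − x/a)² dx = a³/30, ∫₀ᵃ x⁴(1 − x/a)² dx = a⁵/105.
State is unnormalized: ∫|φ|² dx = 1.3000, and ∫φ*·x²·φ dx = 0.49433, so ⟨x²⟩ = 0.49433 / 1.3000.
⟨x²⟩ = 0.38025.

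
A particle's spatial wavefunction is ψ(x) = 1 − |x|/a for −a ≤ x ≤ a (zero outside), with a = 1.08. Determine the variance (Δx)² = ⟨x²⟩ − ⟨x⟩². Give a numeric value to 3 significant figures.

0.117

Compute ⟨x⟩ and ⟨x²⟩ separately, then (Δx)² = ⟨x²⟩ − ⟨x⟩².
ψ is even, so ∫ over [−a, a] = 2∫₀ᵃ with ψ = 1 − x/a there: ∫₀ᵃ (1 − x/a)² dx = a/3, ∫₀ᵃ x²(1 − x/a)² dx = a³/30, ∫₀ᵃ x⁴(1 − x/a)² dx = a⁵/105.
Normalization: ∫|ψ|² dx = 0.72000.
⟨x⟩ = 0.0000 and ⟨x²⟩ = 0.11664.
(Δx)² = 0.11664 − (0.0000)² = 0.11664.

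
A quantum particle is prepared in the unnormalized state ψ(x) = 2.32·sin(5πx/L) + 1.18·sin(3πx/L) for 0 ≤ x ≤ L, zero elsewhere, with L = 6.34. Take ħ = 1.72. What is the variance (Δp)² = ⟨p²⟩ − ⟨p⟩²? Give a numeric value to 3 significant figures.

15.8

Compute ⟨p⟩ and ⟨p²⟩ separately; (Δp)² = ⟨p²⟩ − ⟨p⟩².
d²/dx² sin(jπx/L) = −(jπ/L)²·sin(jπx/L); on 0 ≤ x ≤ L, ∫sin²(jπx/L) dx = L/2 and ∫sin(jπx/L)·sin(lπx/L) dx = 0 for j ≠ l, so only diagonal terms survive in ∫|ψ|² and ∫ψ·ψ″; ∫ψ·ψ′ dx = [ψ²/2] between the walls = 0.
Normalization: ∫|ψ|² dx = 21.476.
⟨p⟩ = 0.0000 and ⟨p²⟩ = 15.771.
(Δp)² = 15.771 − (0.0000)² = 15.771.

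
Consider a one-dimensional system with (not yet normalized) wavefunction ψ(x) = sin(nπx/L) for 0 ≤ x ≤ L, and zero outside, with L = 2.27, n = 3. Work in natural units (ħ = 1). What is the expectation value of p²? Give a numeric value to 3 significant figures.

p² ψ = −ħ² d²ψ/dx²; ⟨p²⟩ = −ħ² ∫ ψ*·ψ'' dx / ∫|ψ|² dx.
d/dx sin(nπx/L) = (nπ/L)·cos(nπx/L) and d²/dx² sin(nπx/L) = −(nπ/L)²·sin(nπx/L); on 0 ≤ x ≤ L, ∫sin²(nπx/L) dx = L/2 and ∫sin(nπx/L)·cos(nπx/L) dx = 0.
State is unnormalized: ∫|ψ|² dx = 1.1350, and ∫ψ*·(−ħ² ψ'') dx = 19.565, so ⟨p²⟩ = 19.565 / 1.1350.
⟨p²⟩ = 17.238.

17.2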